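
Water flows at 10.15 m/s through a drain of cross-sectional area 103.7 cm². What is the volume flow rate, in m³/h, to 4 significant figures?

Q ≈ 378.9 m³/h

Q = A·v = 0.01037 m² × 10.15 m/s = 0.1053 m³/s.
Converting: 0.1053 m³/s × 3600 = 378.9 m³/h.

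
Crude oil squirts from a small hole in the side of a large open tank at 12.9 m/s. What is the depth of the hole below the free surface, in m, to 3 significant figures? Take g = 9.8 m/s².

h = 8.49 m

For a small hole in a large open tank, ½v² = gh, giving h = v²/(2g).
h = 12.9²/(2·9.8) = 166/19.60 = 8.49 m.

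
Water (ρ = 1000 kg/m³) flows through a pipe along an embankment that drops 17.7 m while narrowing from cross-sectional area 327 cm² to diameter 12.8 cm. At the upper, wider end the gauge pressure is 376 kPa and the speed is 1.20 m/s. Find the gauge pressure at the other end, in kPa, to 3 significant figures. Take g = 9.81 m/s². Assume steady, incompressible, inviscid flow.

P₂ ≈ 546 kPa

By continuity, v₂ = v₁·A₁/A₂ = 1.20·(327/129) = 3.05 m/s.
Applying Bernoulli between the two ends and solving for P₂: P₂ = P₁ + ½ρ(v₁² − v₂²) − ρgΔh.
P₂ = 376000 + ½·1000·(1.20² − 3.05²) − 1000·9.81·(−17.7) = 376000 + (-3930) − (-174000) = 546000 Pa.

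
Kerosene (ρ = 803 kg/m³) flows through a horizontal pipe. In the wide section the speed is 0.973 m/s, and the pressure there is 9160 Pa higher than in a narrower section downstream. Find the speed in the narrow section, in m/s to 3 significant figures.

v₂ ≈ 4.87 m/s

Along the level pipe P + ½ρv² is conserved, hence v₂² = v₁² + 2(P₁ − P₂)/ρ.
v₂ = √(0.973² + 2·9160/803) = √(0.947 + 22.8) = 4.87 m/s.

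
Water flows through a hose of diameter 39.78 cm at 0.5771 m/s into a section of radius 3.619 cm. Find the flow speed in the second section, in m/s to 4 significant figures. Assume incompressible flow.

17.43 m/s

Mass conservation (A₁v₁ = A₂v₂) gives v₂ = 0.5771 × 1243/41.15 = 17.43 m/s.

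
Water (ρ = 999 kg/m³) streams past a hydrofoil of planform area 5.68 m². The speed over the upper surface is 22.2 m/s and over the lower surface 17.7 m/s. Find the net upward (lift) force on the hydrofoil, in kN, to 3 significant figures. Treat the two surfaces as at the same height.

From P + ½ρv² = const at equal height, P_low − P_up = ½ρ(v_up² − v_low²).
ΔP = ½·999·(22.2² − 17.7²) = 89700 Pa.
Lift = ΔP · A = 89700 × 5.68 = 509000 N.

509 kN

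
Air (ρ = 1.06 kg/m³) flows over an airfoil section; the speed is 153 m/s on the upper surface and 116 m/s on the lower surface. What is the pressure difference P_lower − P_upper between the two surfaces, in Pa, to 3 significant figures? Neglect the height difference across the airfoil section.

5280 Pa

Bernoulli (same height): P_lower − P_upper = ½ρ(v_upper² − v_lower²).
ΔP = ½·1.06·(153² − 116²) = 5280 Pa.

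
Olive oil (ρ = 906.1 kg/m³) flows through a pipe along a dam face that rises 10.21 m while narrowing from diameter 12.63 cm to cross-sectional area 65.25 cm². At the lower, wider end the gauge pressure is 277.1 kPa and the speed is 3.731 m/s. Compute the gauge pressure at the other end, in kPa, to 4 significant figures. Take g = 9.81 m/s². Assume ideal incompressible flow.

P₂ ≈ 169.4 kPa

The volume flow rate is constant, so v₂ = (A₁/A₂)v₁ = (125.3/65.25)·3.731 = 7.164 m/s.
Applying Bernoulli between the two ends and solving for P₂: P₂ = P₁ + ½ρ(v₁² − v₂²) − ρgΔh.
P₂ = 277100 + ½·906.1·(3.731² − 7.164²) − 906.1·9.81·(+10.21) = 277100 + (-16940) − (90760) = 169400 Pa.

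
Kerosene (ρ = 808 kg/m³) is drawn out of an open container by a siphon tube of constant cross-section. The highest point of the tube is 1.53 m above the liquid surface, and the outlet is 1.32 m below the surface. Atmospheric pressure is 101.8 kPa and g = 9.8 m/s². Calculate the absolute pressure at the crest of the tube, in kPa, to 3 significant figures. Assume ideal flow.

Bernoulli surface→outlet gives ½v² = g·h_out, so v = √(2·9.8·1.32) = 5.09 m/s.
Continuity keeps v the same throughout the tube; from surface to crest, P_atm + 0 = P_top + ½ρv² + ρg·h_top.
P_top = 101800 − ½·808·5.09² − 808·9.8·1.53 = 79200 Pa.

79.2 kPa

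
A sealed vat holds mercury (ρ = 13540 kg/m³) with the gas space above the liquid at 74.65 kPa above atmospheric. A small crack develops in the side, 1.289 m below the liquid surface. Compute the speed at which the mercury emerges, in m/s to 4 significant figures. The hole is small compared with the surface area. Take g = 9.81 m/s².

v ≈ 6.026 m/s

Take point 1 at the surface (v₁ ≈ 0) and point 2 at the hole (at atmospheric pressure). Bernoulli: P₁ + ρg h = P_atm + ½ρv₂².
With P₁ − P_atm = 74650 Pa, v₂ = √(2gh + 2ΔP/ρ) = √(2·9.81·1.289 + 2·74650/13540) = 6.026 m/s.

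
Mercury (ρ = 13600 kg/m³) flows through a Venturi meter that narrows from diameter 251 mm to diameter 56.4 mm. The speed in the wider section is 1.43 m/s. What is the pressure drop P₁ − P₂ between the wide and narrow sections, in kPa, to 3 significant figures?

The volume flow rate is constant, so v₂ = (A₁/A₂)v₁ = (495/25.0)·1.43 = 28.3 m/s.
Bernoulli (h₁ = h₂): P₁ − P₂ = ½ρ(v₂² − v₁²).
P₁ − P₂ = ½·13600·(28.3² − 1.43²) = ½·13600·800 = 5440000 Pa.

ΔP ≈ 5440 kPa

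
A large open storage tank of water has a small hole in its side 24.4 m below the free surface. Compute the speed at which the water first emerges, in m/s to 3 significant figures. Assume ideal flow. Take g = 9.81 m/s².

21.9 m/s

Torricelli's result v = √(2gh) gives v = √(2·9.81·24.4) = 21.9 m/s.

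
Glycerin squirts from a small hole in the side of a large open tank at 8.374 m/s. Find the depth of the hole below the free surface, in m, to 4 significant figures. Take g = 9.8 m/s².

Torricelli: v = √(2gh), so h = v²/(2g).
h = 8.374²/(2·9.8) = 70.12/19.60 = 3.578 m.

h ≈ 3.578 m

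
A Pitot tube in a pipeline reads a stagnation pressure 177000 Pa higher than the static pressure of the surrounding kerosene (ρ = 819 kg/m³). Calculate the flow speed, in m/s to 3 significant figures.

20.8 m/s

At the stagnation point the flow is brought to rest, so Bernoulli gives P_stag − P_static = ½ρv².
v = √(2ΔP/ρ) = √(2·177000/819) = 20.8 m/s.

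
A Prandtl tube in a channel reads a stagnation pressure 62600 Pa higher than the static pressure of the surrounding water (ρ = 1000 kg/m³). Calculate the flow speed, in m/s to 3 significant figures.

v ≈ 11.2 m/s

Bernoulli between the free stream and the stagnation point: ½ρv² = P_stag − P_static.
v = √(2ΔP/ρ) = √(2·62600/1000) = 11.2 m/s.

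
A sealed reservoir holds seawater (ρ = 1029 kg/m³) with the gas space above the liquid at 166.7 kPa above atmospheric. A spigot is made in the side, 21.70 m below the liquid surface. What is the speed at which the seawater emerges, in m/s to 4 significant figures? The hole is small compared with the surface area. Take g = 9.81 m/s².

v = 27.38 m/s

Take point 1 at the surface (v₁ ≈ 0) and point 2 at the hole (at atmospheric pressure). Bernoulli: P₁ + ρg h = P_atm + ½ρv₂².
With P₁ − P_atm = 166700 Pa, v₂ = √(2gh + 2ΔP/ρ) = √(2·9.81·21.70 + 2·166700/1029) = 27.38 m/s.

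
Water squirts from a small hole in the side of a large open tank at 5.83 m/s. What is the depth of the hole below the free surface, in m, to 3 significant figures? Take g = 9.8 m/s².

1.73 m

Torricelli: v = √(2gh), so h = v²/(2g).
h = 5.83²/(2·9.8) = 34.0/19.60 = 1.73 m.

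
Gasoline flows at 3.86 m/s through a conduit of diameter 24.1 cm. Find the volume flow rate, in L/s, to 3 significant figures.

Q ≈ 176 L/s

Q = A·v = 0.0456 m² × 3.86 m/s = 0.176 m³/s.
Converting: 0.176 m³/s × 1000 = 176 L/s.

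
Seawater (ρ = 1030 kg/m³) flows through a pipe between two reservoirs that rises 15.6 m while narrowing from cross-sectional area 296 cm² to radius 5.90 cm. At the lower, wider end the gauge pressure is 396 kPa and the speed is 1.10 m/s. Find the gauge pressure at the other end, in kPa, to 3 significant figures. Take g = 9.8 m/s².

Mass conservation (A₁v₁ = A₂v₂) gives v₂ = 1.10 × 296/109 = 2.98 m/s.
Applying Bernoulli between the two ends and solving for P₂: P₂ = P₁ + ½ρ(v₁² − v₂²) − ρgΔh.
P₂ = 396000 + ½·1030·(1.10² − 2.98²) − 1030·9.8·(+15.6) = 396000 + (-3940) − (157000) = 235000 Pa.

235 kPa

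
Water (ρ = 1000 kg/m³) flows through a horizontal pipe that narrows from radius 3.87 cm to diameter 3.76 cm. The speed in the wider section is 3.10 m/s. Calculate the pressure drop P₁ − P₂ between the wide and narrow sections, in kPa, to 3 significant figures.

By continuity, v₂ = v₁·A₁/A₂ = 3.10·(47.1/11.1) = 13.1 m/s.
Along the horizontal streamline, P + ½ρv² is constant.
P₁ − P₂ = ½·1000·(13.1² − 3.10²) = ½·1000·163 = 81500 Pa.

81.5 kPa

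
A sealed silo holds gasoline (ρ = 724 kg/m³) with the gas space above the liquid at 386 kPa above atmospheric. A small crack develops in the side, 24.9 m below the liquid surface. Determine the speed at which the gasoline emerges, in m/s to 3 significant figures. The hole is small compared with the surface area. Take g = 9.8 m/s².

v ≈ 39.4 m/s

Take point 1 at the surface (v₁ ≈ 0) and point 2 at the hole (at atmospheric pressure). Bernoulli: P₁ + ρg h = P_atm + ½ρv₂².
With P₁ − P_atm = 386000 Pa, v₂ = √(2gh + 2ΔP/ρ) = √(2·9.8·24.9 + 2·386000/724) = 39.4 m/s.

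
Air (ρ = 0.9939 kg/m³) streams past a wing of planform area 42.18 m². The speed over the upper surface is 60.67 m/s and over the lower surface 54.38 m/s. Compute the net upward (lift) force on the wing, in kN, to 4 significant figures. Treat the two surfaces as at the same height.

F = 15.17 kN

The faster flow above has the lower pressure; Bernoulli (same height) gives ΔP = ½ρ(v_up² − v_low²).
ΔP = ½·0.9939·(60.67² − 54.38²) = 359.6 Pa.
Lift = ΔP · A = 359.6 × 42.18 = 15170 N.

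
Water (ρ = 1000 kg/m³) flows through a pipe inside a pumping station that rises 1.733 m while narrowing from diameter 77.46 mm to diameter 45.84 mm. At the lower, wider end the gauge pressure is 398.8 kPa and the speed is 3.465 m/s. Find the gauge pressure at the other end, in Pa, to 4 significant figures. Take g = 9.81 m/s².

The volume flow rate is constant, so v₂ = (A₁/A₂)v₁ = (47.12/16.50)·3.465 = 9.894 m/s.
Energy conservation along the streamline gives P₂ = P₁ − ½ρ(v₂² − v₁²) − ρg(h₂ − h₁).
P₂ = 398800 + ½·1000·(3.465² − 9.894²) − 1000·9.81·(+1.733) = 398800 + (-42940) − (17000) = 338900 Pa.

338900 Pa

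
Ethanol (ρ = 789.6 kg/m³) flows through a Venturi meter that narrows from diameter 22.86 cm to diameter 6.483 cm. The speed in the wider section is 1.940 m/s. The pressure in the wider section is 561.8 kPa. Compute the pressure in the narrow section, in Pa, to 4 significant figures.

Continuity gives A₁v₁ = A₂v₂, so v₂ = (410.4 cm²)/(33.01 cm²) × 1.940 m/s = 24.12 m/s.
The pipe is horizontal, so Bernoulli reduces to P₁ + ½ρv₁² = P₂ + ½ρv₂².
P₂ = P₁ − ½ρ(v₂² − v₁²) = 561800 − ½·789.6·(24.12² − 1.940²) = 561800 − 228200 = 333600 Pa.

333600 Pa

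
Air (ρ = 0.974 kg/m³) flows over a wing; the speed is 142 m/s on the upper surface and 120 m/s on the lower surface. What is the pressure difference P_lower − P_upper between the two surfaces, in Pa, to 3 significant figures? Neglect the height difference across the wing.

ΔP ≈ 2810 Pa

With negligible Δh, P + ½ρv² is constant, so P_low − P_up = ½ρ(v_up² − v_low²).
ΔP = ½·0.974·(142² − 120²) = 2810 Pa.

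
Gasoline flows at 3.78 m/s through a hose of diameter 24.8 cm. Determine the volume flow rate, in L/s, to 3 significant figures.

Q ≈ 183 L/s

Q = A·v = 0.0483 m² × 3.78 m/s = 0.183 m³/s.
Converting: 0.183 m³/s × 1000 = 183 L/s.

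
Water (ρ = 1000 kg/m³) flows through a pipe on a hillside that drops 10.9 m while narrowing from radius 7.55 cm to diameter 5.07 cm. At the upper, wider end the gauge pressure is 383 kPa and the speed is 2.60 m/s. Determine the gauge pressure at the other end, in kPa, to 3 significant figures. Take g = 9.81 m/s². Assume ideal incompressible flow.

By continuity, v₂ = v₁·A₁/A₂ = 2.60·(179/20.2) = 23.1 m/s.
Applying Bernoulli between the two ends and solving for P₂: P₂ = P₁ + ½ρ(v₁² − v₂²) − ρgΔh.
P₂ = 383000 + ½·1000·(2.60² − 23.1²) − 1000·9.81·(−10.9) = 383000 + (-263000) − (-107000) = 227000 Pa.

P₂ ≈ 227 kPa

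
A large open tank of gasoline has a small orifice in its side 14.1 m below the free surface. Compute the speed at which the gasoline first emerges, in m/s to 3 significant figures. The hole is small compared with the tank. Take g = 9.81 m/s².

v ≈ 16.6 m/s

With the surface at rest and both surface and jet at atmospheric pressure, Bernoulli gives ρg h = ½ρv², so v = √(2gh) = √(2·9.81·14.1) = 16.6 m/s.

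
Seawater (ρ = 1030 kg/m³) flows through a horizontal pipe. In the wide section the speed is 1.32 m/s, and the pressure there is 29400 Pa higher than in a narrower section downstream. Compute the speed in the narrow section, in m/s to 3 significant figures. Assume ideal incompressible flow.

Along the level pipe P + ½ρv² is conserved, hence v₂² = v₁² + 2(P₁ − P₂)/ρ.
v₂ = √(1.32² + 2·29400/1030) = √(1.74 + 57.1) = 7.67 m/s.

v₂ ≈ 7.67 m/s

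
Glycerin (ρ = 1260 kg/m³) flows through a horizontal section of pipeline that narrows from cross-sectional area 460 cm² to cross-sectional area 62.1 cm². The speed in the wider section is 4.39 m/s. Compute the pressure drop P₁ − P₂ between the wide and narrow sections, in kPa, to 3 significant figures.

ΔP = 654 kPa

Mass conservation (A₁v₁ = A₂v₂) gives v₂ = 4.39 × 460/62.1 = 32.5 m/s.
Bernoulli (h₁ = h₂): P₁ − P₂ = ½ρ(v₂² − v₁²).
P₁ − P₂ = ½·1260·(32.5² − 4.39²) = ½·1260·1040 = 654000 Pa.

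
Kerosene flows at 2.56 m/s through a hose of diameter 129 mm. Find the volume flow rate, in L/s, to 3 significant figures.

Q = A·v = 0.0131 m² × 2.56 m/s = 0.0335 m³/s.
Converting: 0.0335 m³/s × 1000 = 33.5 L/s.

Q = 33.5 L/s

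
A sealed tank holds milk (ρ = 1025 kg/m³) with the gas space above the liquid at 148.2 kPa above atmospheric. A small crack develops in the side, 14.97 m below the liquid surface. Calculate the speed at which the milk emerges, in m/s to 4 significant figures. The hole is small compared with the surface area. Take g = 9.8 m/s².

24.14 m/s

Take point 1 at the surface (v₁ ≈ 0) and point 2 at the hole (at atmospheric pressure). Bernoulli: P₁ + ρg h = P_atm + ½ρv₂².
With P₁ − P_atm = 148200 Pa, v₂ = √(2gh + 2ΔP/ρ) = √(2·9.8·14.97 + 2·148200/1025) = 24.14 m/s.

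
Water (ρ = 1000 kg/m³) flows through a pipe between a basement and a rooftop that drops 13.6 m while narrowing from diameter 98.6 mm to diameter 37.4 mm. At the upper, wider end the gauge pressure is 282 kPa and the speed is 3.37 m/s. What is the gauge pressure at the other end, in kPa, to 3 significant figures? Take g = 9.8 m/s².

147 kPa

Continuity gives A₁v₁ = A₂v₂, so v₂ = (76.4 cm²)/(11.0 cm²) × 3.37 m/s = 23.4 m/s.
Applying Bernoulli between the two ends and solving for P₂: P₂ = P₁ + ½ρ(v₁² − v₂²) − ρgΔh.
P₂ = 282000 + ½·1000·(3.37² − 23.4²) − 1000·9.8·(−13.6) = 282000 + (-269000) − (-133000) = 147000 Pa.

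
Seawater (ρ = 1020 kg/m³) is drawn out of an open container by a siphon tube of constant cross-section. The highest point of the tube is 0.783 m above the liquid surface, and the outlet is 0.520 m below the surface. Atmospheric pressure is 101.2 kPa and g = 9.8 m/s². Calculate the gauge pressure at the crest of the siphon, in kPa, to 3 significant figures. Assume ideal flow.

-13.0 kPa

The outlet speed comes from Torricelli: v = √(2g·0.520) = 3.19 m/s.
Continuity keeps v the same throughout the tube; from surface to crest, P_atm + 0 = P_top + ½ρv² + ρg·h_top.
P_top = 101200 − ½·1020·3.19² − 1020·9.8·0.783 = 88200 Pa. So P_gauge = P_top − P_atm = -13000 Pa.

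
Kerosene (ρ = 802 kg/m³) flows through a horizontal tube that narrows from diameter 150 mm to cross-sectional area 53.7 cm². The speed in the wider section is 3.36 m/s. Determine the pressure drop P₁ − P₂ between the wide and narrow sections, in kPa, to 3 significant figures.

The volume flow rate is constant, so v₂ = (A₁/A₂)v₁ = (177/53.7)·3.36 = 11.1 m/s.
Along the horizontal streamline, P + ½ρv² is constant.
P₁ − P₂ = ½·802·(11.1² − 3.36²) = ½·802·111 = 44500 Pa.

ΔP ≈ 44.5 kPa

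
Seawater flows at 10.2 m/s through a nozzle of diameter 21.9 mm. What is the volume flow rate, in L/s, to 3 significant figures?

Q = A·v = 0.000377 m² × 10.2 m/s = 0.00384 m³/s.
Converting: 0.00384 m³/s × 1000 = 3.84 L/s.

Q ≈ 3.84 L/s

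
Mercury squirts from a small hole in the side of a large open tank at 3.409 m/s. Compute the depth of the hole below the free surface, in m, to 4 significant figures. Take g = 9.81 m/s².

Torricelli: v = √(2gh), so h = v²/(2g).
h = 3.409²/(2·9.81) = 11.62/19.62 = 0.5923 m.

h ≈ 0.5923 m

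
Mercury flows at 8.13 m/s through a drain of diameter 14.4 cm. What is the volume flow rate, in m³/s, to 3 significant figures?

Q = A·v = 0.0163 m² × 8.13 m/s = 0.132 m³/s.

0.132 m³/s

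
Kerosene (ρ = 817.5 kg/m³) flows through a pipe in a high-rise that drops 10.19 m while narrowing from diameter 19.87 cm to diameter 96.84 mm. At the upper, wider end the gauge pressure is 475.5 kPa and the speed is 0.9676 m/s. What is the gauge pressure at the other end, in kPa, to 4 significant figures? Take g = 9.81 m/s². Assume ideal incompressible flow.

Continuity gives A₁v₁ = A₂v₂, so v₂ = (310.1 cm²)/(73.65 cm²) × 0.9676 m/s = 4.074 m/s.
Energy conservation along the streamline gives P₂ = P₁ − ½ρ(v₂² − v₁²) − ρg(h₂ − h₁).
P₂ = 475500 + ½·817.5·(0.9676² − 4.074²) − 817.5·9.81·(−10.19) = 475500 + (-6400) − (-81720) = 550800 Pa.

P₂ = 550.8 kPa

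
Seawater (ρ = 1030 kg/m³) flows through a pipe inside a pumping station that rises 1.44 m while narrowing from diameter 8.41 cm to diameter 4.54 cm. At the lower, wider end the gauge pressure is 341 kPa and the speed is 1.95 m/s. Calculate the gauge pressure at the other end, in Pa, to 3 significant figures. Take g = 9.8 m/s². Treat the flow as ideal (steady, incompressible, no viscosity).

The volume flow rate is constant, so v₂ = (A₁/A₂)v₁ = (55.5/16.2)·1.95 = 6.69 m/s.
Energy conservation along the streamline gives P₂ = P₁ − ½ρ(v₂² − v₁²) − ρg(h₂ − h₁).
P₂ = 341000 + ½·1030·(1.95² − 6.69²) − 1030·9.8·(+1.44) = 341000 + (-21100) − (14500) = 305000 Pa.

305000 Pa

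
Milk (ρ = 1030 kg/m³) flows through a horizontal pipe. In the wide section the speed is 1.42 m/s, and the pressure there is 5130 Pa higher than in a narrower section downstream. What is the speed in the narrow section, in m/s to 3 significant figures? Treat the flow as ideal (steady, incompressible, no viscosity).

v₂ ≈ 3.46 m/s

With h₁ = h₂, rearranging Bernoulli gives v₂ = √(v₁² + 2ΔP/ρ).
v₂ = √(1.42² + 2·5130/1030) = √(2.02 + 9.96) = 3.46 m/s.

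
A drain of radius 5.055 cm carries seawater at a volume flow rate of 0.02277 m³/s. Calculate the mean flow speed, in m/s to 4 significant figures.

Q = 0.02277 m³/s = 0.02277 m³/s.
v = Q/A = 0.02277 / 0.008028 = 2.836 m/s.

v ≈ 2.836 m/s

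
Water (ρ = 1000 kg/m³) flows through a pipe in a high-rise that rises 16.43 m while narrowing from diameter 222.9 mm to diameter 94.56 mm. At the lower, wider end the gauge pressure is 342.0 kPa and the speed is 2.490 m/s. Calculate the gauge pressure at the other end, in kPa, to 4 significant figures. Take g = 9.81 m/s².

88.21 kPa

Continuity gives A₁v₁ = A₂v₂, so v₂ = (390.2 cm²)/(70.23 cm²) × 2.490 m/s = 13.84 m/s.
Applying Bernoulli between the two ends and solving for P₂: P₂ = P₁ + ½ρ(v₁² − v₂²) − ρgΔh.
P₂ = 342000 + ½·1000·(2.490² − 13.84²) − 1000·9.81·(+16.43) = 342000 + (-92610) − (161200) = 88210 Pa.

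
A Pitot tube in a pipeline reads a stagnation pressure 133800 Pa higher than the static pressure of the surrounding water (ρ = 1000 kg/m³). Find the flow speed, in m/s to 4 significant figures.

At the stagnation point the flow is brought to rest, so Bernoulli gives P_stag − P_static = ½ρv².
v = √(2ΔP/ρ) = √(2·133800/1000) = 16.36 m/s.

v = 16.36 m/s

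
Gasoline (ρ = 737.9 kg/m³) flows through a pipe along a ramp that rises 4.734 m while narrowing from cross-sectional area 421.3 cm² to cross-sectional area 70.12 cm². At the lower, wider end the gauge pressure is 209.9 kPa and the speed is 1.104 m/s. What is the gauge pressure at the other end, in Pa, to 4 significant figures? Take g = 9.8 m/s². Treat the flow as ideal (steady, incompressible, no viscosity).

Mass conservation (A₁v₁ = A₂v₂) gives v₂ = 1.104 × 421.3/70.12 = 6.633 m/s.
Bernoulli: P₁ + ½ρv₁² + ρg h₁ = P₂ + ½ρv₂² + ρg h₂, so P₂ = P₁ + ½ρ(v₁² − v₂²) − ρg(h₂ − h₁).
P₂ = 209900 + ½·737.9·(1.104² − 6.633²) − 737.9·9.8·(+4.734) = 209900 + (-15780) − (34230) = 159900 Pa.

P₂ ≈ 159900 Pa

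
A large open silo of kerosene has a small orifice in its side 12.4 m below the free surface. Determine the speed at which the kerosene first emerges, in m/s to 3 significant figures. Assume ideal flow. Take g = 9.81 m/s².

v = 15.6 m/s

With the surface at rest and both surface and jet at atmospheric pressure, Bernoulli gives ρg h = ½ρv², so v = √(2gh) = √(2·9.81·12.4) = 15.6 m/s.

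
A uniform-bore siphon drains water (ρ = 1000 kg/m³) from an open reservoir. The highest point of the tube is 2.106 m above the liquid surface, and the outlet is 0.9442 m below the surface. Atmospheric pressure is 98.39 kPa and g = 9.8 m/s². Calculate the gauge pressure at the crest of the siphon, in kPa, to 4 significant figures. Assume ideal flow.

P_gauge ≈ -29.89 kPa

Bernoulli surface→outlet gives ½v² = g·h_out, so v = √(2·9.8·0.9442) = 4.302 m/s.
With constant cross-section the crest speed equals v; applying Bernoulli from the surface up to the crest, P_top = P_atm − ½ρv² − ρg·h_top.
P_top = 98390 − ½·1000·4.302² − 1000·9.8·2.106 = 68500 Pa. So P_gauge = P_top − P_atm = -29890 Pa.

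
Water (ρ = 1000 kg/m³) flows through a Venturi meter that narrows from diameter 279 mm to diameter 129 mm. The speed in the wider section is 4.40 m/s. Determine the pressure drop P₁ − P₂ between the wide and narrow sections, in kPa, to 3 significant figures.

ΔP ≈ 202 kPa

Continuity gives A₁v₁ = A₂v₂, so v₂ = (611 cm²)/(131 cm²) × 4.40 m/s = 20.6 m/s.
The pipe is horizontal, so Bernoulli reduces to P₁ + ½ρv₁² = P₂ + ½ρv₂².
P₁ − P₂ = ½·1000·(20.6² − 4.40²) = ½·1000·404 = 202000 Pa.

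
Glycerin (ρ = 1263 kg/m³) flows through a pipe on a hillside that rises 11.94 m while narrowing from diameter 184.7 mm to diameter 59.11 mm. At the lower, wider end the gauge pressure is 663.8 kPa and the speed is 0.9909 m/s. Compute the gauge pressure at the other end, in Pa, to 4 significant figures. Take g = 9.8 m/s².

The volume flow rate is constant, so v₂ = (A₁/A₂)v₁ = (267.9/27.44)·0.9909 = 9.675 m/s.
Bernoulli: P₁ + ½ρv₁² + ρg h₁ = P₂ + ½ρv₂² + ρg h₂, so P₂ = P₁ + ½ρ(v₁² − v₂²) − ρg(h₂ − h₁).
P₂ = 663800 + ½·1263·(0.9909² − 9.675²) − 1263·9.8·(+11.94) = 663800 + (-58490) − (147800) = 457500 Pa.

P₂ = 457500 Pa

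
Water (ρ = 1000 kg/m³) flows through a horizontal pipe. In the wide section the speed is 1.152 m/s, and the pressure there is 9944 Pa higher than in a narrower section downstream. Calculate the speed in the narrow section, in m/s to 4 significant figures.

With h₁ = h₂, rearranging Bernoulli gives v₂ = √(v₁² + 2ΔP/ρ).
v₂ = √(1.152² + 2·9944/1000) = √(1.327 + 19.89) = 4.606 m/s.

v₂ ≈ 4.606 m/s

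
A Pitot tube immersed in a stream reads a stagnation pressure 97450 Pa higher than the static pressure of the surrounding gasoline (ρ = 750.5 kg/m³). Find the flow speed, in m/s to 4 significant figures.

The dynamic pressure equals the rise in static pressure at the stagnation point: ΔP = ½ρv².
v = √(2ΔP/ρ) = √(2·97450/750.5) = 16.12 m/s.

v = 16.12 m/s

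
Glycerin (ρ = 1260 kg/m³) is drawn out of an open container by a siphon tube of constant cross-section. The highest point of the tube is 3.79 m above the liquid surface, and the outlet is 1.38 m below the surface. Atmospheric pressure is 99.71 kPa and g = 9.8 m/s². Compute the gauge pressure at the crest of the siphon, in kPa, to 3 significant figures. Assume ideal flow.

P_gauge ≈ -63.8 kPa

From the surface to the outlet (both open to atmosphere, surface at rest): v = √(2g·h_out) = √(2·9.8·1.38) = 5.20 m/s.
With constant cross-section the crest speed equals v; applying Bernoulli from the surface up to the crest, P_top = P_atm − ½ρv² − ρg·h_top.
P_top = 99710 − ½·1260·5.20² − 1260·9.8·3.79 = 35900 Pa. So P_gauge = P_top − P_atm = -63800 Pa.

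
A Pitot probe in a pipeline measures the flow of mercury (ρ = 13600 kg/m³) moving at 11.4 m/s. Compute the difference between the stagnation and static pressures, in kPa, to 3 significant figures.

ΔP = 884 kPa

Bernoulli between the free stream and the stagnation point: ½ρv² = P_stag − P_static.
ΔP = ½·13600·11.4² = 884000 Pa.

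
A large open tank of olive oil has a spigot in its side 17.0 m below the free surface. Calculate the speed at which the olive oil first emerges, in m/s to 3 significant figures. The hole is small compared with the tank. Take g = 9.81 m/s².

Bernoulli from surface to hole (P equal, v_surface ≈ 0): v = √(2gh) = √(2×9.81×17.0) = 18.3 m/s.

18.3 m/s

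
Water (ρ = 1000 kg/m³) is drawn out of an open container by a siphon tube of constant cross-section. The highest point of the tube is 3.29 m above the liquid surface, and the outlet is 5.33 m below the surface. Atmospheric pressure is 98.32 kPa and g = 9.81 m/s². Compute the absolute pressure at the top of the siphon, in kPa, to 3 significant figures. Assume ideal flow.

Bernoulli surface→outlet gives ½v² = g·h_out, so v = √(2·9.81·5.33) = 10.2 m/s.
Continuity keeps v the same throughout the tube; from surface to crest, P_atm + 0 = P_top + ½ρv² + ρg·h_top.
P_top = 98320 − ½·1000·10.2² − 1000·9.81·3.29 = 13800 Pa.

P_top ≈ 13.8 kPa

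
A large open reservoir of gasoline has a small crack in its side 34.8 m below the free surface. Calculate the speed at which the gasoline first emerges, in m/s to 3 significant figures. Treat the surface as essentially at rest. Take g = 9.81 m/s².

Torricelli's result v = √(2gh) gives v = √(2·9.81·34.8) = 26.1 m/s.

26.1 m/s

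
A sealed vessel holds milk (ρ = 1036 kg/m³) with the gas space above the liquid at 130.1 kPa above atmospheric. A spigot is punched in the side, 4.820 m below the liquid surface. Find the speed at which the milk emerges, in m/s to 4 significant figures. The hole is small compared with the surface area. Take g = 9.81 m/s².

18.59 m/s

Take point 1 at the surface (v₁ ≈ 0) and point 2 at the hole (at atmospheric pressure). Bernoulli: P₁ + ρg h = P_atm + ½ρv₂².
With P₁ − P_atm = 130100 Pa, v₂ = √(2gh + 2ΔP/ρ) = √(2·9.81·4.820 + 2·130100/1036) = 18.59 m/s.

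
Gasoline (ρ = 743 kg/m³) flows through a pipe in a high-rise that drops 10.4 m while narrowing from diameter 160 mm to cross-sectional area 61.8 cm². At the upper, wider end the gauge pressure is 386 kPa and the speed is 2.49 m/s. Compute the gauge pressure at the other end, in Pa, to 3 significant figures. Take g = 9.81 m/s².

By continuity, v₂ = v₁·A₁/A₂ = 2.49·(201/61.8) = 8.10 m/s.
Bernoulli: P₁ + ½ρv₁² + ρg h₁ = P₂ + ½ρv₂² + ρg h₂, so P₂ = P₁ + ½ρ(v₁² − v₂²) − ρg(h₂ − h₁).
P₂ = 386000 + ½·743·(2.49² − 8.10²) − 743·9.81·(−10.4) = 386000 + (-22100) − (-75800) = 440000 Pa.

P₂ ≈ 440000 Pa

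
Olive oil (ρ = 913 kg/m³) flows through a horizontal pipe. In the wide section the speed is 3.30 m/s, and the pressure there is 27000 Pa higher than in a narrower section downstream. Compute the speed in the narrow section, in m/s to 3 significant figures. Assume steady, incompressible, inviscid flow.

v₂ = 8.37 m/s

With h₁ = h₂, rearranging Bernoulli gives v₂ = √(v₁² + 2ΔP/ρ).
v₂ = √(3.30² + 2·27000/913) = √(10.9 + 59.1) = 8.37 m/s.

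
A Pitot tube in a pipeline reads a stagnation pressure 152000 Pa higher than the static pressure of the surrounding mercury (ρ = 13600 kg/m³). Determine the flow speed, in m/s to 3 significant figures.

v ≈ 4.73 m/s

The dynamic pressure equals the rise in static pressure at the stagnation point: ΔP = ½ρv².
v = √(2ΔP/ρ) = √(2·152000/13600) = 4.73 m/s.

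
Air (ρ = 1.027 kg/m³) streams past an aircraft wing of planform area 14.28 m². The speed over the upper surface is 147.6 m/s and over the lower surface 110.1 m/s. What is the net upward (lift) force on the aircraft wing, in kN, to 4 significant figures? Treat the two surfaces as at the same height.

F ≈ 70.86 kN

From P + ½ρv² = const at equal height, P_low − P_up = ½ρ(v_up² − v_low²).
ΔP = ½·1.027·(147.6² − 110.1²) = 4962 Pa.
Lift = ΔP · A = 4962 × 14.28 = 70860 N.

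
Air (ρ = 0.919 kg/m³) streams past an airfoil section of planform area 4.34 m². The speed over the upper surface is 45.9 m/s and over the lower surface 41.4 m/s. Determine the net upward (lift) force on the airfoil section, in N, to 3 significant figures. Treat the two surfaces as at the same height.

With equal heights on the two surfaces, Bernoulli gives P_lower − P_upper = ½ρ(v_upper² − v_lower²).
ΔP = ½·0.919·(45.9² − 41.4²) = 181 Pa.
Lift = ΔP · A = 181 × 4.34 = 783 N.

F ≈ 783 N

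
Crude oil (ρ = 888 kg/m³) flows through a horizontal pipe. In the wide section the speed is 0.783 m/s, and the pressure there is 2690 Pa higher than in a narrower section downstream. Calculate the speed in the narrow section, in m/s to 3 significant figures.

v₂ ≈ 2.58 m/s

Horizontal Bernoulli: P₁ + ½ρv₁² = P₂ + ½ρv₂², so v₂² = v₁² + 2(P₁ − P₂)/ρ.
v₂ = √(0.783² + 2·2690/888) = √(0.613 + 6.06) = 2.58 m/s.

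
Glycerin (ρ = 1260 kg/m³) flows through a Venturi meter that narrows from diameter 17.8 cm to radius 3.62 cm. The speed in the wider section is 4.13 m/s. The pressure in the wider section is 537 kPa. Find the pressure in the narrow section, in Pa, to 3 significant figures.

155000 Pa

The volume flow rate is constant, so v₂ = (A₁/A₂)v₁ = (249/41.2)·4.13 = 25.0 m/s.
Along the horizontal streamline, P + ½ρv² is constant.
P₂ = P₁ − ½ρ(v₂² − v₁²) = 537000 − ½·1260·(25.0² − 4.13²) = 537000 − 382000 = 155000 Pa.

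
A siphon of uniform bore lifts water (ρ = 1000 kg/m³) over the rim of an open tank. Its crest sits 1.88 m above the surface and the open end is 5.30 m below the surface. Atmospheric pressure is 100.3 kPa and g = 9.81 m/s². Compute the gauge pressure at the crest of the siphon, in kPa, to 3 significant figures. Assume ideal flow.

P_gauge = -70.4 kPa

The outlet speed comes from Torricelli: v = √(2g·5.30) = 10.2 m/s.
With constant cross-section the crest speed equals v; applying Bernoulli from the surface up to the crest, P_top = P_atm − ½ρv² − ρg·h_top.
P_top = 100300 − ½·1000·10.2² − 1000·9.81·1.88 = 29900 Pa. So P_gauge = P_top − P_atm = -70400 Pa.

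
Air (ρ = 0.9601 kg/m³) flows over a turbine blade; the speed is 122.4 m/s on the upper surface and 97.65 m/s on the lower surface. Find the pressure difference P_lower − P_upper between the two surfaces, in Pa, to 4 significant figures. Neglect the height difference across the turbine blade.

ΔP ≈ 2614 Pa

The pressure is lower where the speed is higher: ΔP = ½ρ(v_up² − v_low²).
ΔP = ½·0.9601·(122.4² − 97.65²) = 2614 Pa.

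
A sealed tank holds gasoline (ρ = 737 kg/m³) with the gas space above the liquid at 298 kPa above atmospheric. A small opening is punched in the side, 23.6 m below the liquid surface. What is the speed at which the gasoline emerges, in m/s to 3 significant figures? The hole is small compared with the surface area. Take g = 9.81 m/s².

35.7 m/s

Take point 1 at the surface (v₁ ≈ 0) and point 2 at the hole (at atmospheric pressure). Bernoulli: P₁ + ρg h = P_atm + ½ρv₂².
With P₁ − P_atm = 298000 Pa, v₂ = √(2gh + 2ΔP/ρ) = √(2·9.81·23.6 + 2·298000/737) = 35.7 m/s.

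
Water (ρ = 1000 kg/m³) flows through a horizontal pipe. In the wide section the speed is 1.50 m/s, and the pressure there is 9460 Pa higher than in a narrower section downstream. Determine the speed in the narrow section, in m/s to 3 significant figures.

v₂ ≈ 4.60 m/s

Along the level pipe P + ½ρv² is conserved, hence v₂² = v₁² + 2(P₁ − P₂)/ρ.
v₂ = √(1.50² + 2·9460/1000) = √(2.25 + 18.9) = 4.60 m/s.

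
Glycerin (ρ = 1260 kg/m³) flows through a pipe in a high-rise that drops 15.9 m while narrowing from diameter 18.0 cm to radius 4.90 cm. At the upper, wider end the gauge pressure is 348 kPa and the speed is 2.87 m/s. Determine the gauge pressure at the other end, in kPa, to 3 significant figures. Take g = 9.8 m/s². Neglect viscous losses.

By continuity, v₂ = v₁·A₁/A₂ = 2.87·(254/75.4) = 9.68 m/s.
Bernoulli: P₁ + ½ρv₁² + ρg h₁ = P₂ + ½ρv₂² + ρg h₂, so P₂ = P₁ + ½ρ(v₁² − v₂²) − ρg(h₂ − h₁).
P₂ = 348000 + ½·1260·(2.87² − 9.68²) − 1260·9.8·(−15.9) = 348000 + (-53900) − (-196000) = 490000 Pa.

P₂ ≈ 490 kPa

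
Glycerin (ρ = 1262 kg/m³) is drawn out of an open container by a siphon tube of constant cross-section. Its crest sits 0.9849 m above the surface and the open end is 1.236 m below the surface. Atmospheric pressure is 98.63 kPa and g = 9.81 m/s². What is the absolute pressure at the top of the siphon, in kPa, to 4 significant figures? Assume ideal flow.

71.13 kPa

From the surface to the outlet (both open to atmosphere, surface at rest): v = √(2g·h_out) = √(2·9.81·1.236) = 4.924 m/s.
The bore is uniform, so the speed at the crest is the same v. Bernoulli surface→crest: P_atm = P_top + ½ρv² + ρg·h_top.
P_top = 98630 − ½·1262·4.924² − 1262·9.81·0.9849 = 71130 Pa.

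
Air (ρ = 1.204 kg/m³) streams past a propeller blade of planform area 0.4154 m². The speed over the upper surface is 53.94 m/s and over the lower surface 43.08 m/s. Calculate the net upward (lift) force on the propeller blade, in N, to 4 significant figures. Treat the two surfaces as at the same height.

263.5 N

With equal heights on the two surfaces, Bernoulli gives P_lower − P_upper = ½ρ(v_upper² − v_lower²).
ΔP = ½·1.204·(53.94² − 43.08²) = 634.3 Pa.
Lift = ΔP · A = 634.3 × 0.4154 = 263.5 N.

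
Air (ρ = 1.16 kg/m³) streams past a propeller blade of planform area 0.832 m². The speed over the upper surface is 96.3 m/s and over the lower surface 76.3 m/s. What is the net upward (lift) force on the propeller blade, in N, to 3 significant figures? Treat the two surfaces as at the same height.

From P + ½ρv² = const at equal height, P_low − P_up = ½ρ(v_up² − v_low²).
ΔP = ½·1.16·(96.3² − 76.3²) = 2000 Pa.
Lift = ΔP · A = 2000 × 0.832 = 1670 N.

1670 N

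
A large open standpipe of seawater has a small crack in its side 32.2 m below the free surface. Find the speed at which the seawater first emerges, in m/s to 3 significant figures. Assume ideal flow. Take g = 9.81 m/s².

25.1 m/s

Bernoulli from surface to hole (P equal, v_surface ≈ 0): v = √(2gh) = √(2×9.81×32.2) = 25.1 m/s.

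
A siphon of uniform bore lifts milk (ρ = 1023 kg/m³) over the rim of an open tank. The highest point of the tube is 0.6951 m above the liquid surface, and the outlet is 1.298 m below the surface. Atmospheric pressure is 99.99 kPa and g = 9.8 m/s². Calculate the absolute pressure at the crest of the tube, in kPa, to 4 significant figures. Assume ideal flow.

80.01 kPa

Bernoulli surface→outlet gives ½v² = g·h_out, so v = √(2·9.8·1.298) = 5.044 m/s.
The bore is uniform, so the speed at the crest is the same v. Bernoulli surface→crest: P_atm = P_top + ½ρv² + ρg·h_top.
P_top = 99990 − ½·1023·5.044² − 1023·9.8·0.6951 = 80010 Pa.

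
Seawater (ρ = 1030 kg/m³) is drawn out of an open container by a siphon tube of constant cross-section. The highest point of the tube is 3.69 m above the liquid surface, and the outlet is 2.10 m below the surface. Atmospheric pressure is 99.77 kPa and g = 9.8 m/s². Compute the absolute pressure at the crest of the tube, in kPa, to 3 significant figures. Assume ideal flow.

P_top ≈ 41.3 kPa

The outlet speed comes from Torricelli: v = √(2g·2.10) = 6.42 m/s.
With constant cross-section the crest speed equals v; applying Bernoulli from the surface up to the crest, P_top = P_atm − ½ρv² − ρg·h_top.
P_top = 99770 − ½·1030·6.42² − 1030·9.8·3.69 = 41300 Pa.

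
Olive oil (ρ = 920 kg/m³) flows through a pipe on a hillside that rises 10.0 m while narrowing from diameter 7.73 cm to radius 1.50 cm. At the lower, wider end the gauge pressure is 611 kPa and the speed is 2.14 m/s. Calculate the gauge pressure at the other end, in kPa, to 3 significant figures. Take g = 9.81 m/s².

430 kPa

Continuity gives A₁v₁ = A₂v₂, so v₂ = (46.9 cm²)/(7.07 cm²) × 2.14 m/s = 14.2 m/s.
Applying Bernoulli between the two ends and solving for P₂: P₂ = P₁ + ½ρ(v₁² − v₂²) − ρgΔh.
P₂ = 611000 + ½·920·(2.14² − 14.2²) − 920·9.81·(+10.0) = 611000 + (-90800) − (90300) = 430000 Pa.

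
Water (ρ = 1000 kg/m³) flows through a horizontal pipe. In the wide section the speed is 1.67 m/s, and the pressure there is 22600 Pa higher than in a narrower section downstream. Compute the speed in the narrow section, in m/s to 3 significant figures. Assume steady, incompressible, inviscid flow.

v₂ ≈ 6.93 m/s

Horizontal Bernoulli: P₁ + ½ρv₁² = P₂ + ½ρv₂², so v₂² = v₁² + 2(P₁ − P₂)/ρ.
v₂ = √(1.67² + 2·22600/1000) = √(2.79 + 45.2) = 6.93 m/s.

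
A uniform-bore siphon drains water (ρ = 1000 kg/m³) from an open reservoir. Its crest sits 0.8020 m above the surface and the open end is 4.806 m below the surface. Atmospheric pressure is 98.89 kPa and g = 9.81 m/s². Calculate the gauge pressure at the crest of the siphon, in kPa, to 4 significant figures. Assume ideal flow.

P_gauge ≈ -55.01 kPa

From the surface to the outlet (both open to atmosphere, surface at rest): v = √(2g·h_out) = √(2·9.81·4.806) = 9.710 m/s.
With constant cross-section the crest speed equals v; applying Bernoulli from the surface up to the crest, P_top = P_atm − ½ρv² − ρg·h_top.
P_top = 98890 − ½·1000·9.710² − 1000·9.81·0.8020 = 43880 Pa. So P_gauge = P_top − P_atm = -55010 Pa.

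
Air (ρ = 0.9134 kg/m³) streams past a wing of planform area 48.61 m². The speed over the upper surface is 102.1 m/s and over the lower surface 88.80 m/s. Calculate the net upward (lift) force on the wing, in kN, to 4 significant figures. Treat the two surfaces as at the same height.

F = 56.37 kN

The faster flow above has the lower pressure; Bernoulli (same height) gives ΔP = ½ρ(v_up² − v_low²).
ΔP = ½·0.9134·(102.1² − 88.80²) = 1160 Pa.
Lift = ΔP · A = 1160 × 48.61 = 56370 N.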